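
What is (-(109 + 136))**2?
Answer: 60025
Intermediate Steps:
(-(109 + 136))**2 = (-1*245)**2 = (-245)**2 = 60025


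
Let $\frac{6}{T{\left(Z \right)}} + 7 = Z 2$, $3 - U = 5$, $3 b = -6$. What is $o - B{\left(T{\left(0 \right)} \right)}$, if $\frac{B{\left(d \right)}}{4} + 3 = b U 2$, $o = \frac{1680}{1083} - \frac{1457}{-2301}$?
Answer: $- \frac{14798683}{830661} \approx -17.816$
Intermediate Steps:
$b = -2$ ($b = \frac{1}{3} \left(-6\right) = -2$)
$U = -2$ ($U = 3 - 5 = -2$)
$T{\left(Z \right)} = \frac{6}{-7 + 2 Z}$ ($T{\left(Z \right)} = \frac{6}{-7 + Z 2} = \frac{6}{-7 + 2 Z}$)
$o = \frac{1814537}{830661}$ ($o = 1680 \cdot \frac{1}{1083} - - \frac{1457}{2301} = \frac{560}{361} + \frac{1457}{2301} = \frac{1814537}{830661} \approx 2.1844$)
$B{\left(d \right)} = 20$ ($B{\left(d \right)} = -12 + 4 \left(- 2 \left(\left(-2\right) 2\right)\right) = -12 + 4 \left(\left(-2\right) \left(-4\right)\right) = -12 + 4 \cdot 8 = -12 + 32 = 20$)
$o - B{\left(T{\left(0 \right)} \right)} = \frac{1814537}{830661} - 20 = - \frac{14798683}{830661}$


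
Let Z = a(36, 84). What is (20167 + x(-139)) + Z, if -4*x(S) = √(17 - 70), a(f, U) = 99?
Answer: 20266 - I*√53/4 ≈ 20266.0 - 1.82*I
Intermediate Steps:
x(S) = -I*√53/4 (x(S) = -√(17 - 70)/4 = -I*√53/4)
Z = 99
(20167 + x(-139)) + Z = (20167 - I*√53/4) + 99 = 20266 - I*√53/4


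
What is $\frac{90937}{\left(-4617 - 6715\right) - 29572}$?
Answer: $- \frac{90937}{40904} \approx -2.2232$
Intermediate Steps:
$\frac{90937}{\left(-4617 - 6715\right) - 29572} = \frac{90937}{-11332 - 29572} = \frac{90937}{-40904} = 90937 \left(- \frac{1}{40904}\right) = - \frac{90937}{40904}$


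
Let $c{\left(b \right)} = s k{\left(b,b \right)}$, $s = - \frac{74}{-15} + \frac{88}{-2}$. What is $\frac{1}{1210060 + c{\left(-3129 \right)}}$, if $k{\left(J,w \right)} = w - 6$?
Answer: $\frac{1}{1332534} \approx 7.5045 \cdot 10^{-7}$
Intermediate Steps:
$s = - \frac{586}{15}$ ($s = \left(-74\right) \left(- \frac{1}{15}\right) + 88 \left(- \frac{1}{2}\right) = \frac{74}{15} - 44 = - \frac{586}{15} \approx -39.067$)
$k{\left(J,w \right)} = -6 + w$ ($k{\left(J,w \right)} = w - 6 = -6 + w$)
$c{\left(b \right)} = \frac{1172}{5} - \frac{586 b}{15}$ ($c{\left(b \right)} = - \frac{586 \left(-6 + b\right)}{15} = \frac{1172}{5} - \frac{586 b}{15}$)
$\frac{1}{1210060 + c{\left(-3129 \right)}} = \frac{1}{1210060 + \left(\frac{1172}{5} - - \frac{611198}{5}\right)} = \frac{1}{1210060 + \left(\frac{1172}{5} + \frac{611198}{5}\right)} = \frac{1}{1210060 + 122474} = \frac{1}{1332534}$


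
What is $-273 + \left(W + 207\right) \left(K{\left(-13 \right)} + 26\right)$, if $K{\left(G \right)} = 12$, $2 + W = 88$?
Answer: $10861$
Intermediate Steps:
$W = 86$ ($W = -2 + 88 = 86$)
$-273 + \left(W + 207\right) \left(K{\left(-13 \right)} + 26\right) = -273 + \left(86 + 207\right) \left(12 + 26\right) = -273 + 293 \cdot 38 = -273 + 11134 = 10861$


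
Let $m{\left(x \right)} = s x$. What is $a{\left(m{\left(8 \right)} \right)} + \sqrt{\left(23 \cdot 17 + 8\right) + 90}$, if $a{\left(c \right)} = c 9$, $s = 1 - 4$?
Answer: $-216 + \sqrt{489} \approx -193.89$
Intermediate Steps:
$s = -3$
$m{\left(x \right)} = - 3 x$
$a{\left(c \right)} = 9 c$
$a{\left(m{\left(8 \right)} \right)} + \sqrt{\left(23 \cdot 17 + 8\right) + 90} = 9 \left(\left(-3\right) 8\right) + \sqrt{\left(23 \cdot 17 + 8\right) + 90} = 9 \left(-24\right) + \sqrt{\left(391 + 8\right) + 90} = -216 + \sqrt{399 + 90} = -216 + \sqrt{489}$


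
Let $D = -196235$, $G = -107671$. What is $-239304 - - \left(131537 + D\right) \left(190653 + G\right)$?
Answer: $-5369008740$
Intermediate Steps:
$-239304 - - \left(131537 + D\right) \left(190653 + G\right) = -239304 - - \left(131537 - 196235\right) \left(190653 - 107671\right) = -239304 - - \left(-64698\right) 82982 = -239304 - \left(-1\right) \left(-5368769436\right) = -239304 - 5368769436 = -5369008740$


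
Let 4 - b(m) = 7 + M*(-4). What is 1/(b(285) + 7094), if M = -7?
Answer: 1/7063 ≈ 0.00014158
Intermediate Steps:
b(m) = -31 (b(m) = 4 - (7 - 7*(-4)) = 4 - (7 + 28) = 4 - 1*35 = 4 - 35 = -31)
1/(b(285) + 7094) = 1/(-31 + 7094) = 1/7063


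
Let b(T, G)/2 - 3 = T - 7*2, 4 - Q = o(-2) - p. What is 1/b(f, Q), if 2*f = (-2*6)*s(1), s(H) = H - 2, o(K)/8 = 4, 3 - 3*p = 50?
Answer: -⅒ ≈ -0.10000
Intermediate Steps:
p = -47/3 (p = 1 - ⅓*50 = 1 - 50/3 = -47/3 ≈ -15.667)
o(K) = 32 (o(K) = 8*4 = 32)
Q = -131/3 (Q = 4 - (32 - 1*(-47/3)) = 4 - (32 + 47/3) = 4 - 1*143/3 = 4 - 143/3 = -131/3 ≈ -43.667)
s(H) = -2 + H
f = 6 (f = ((-2*6)*(-2 + 1))/2 = (-12*(-1))/2 = (½)*12 = 6)
b(T, G) = -22 + 2*T (b(T, G) = 6 + 2*(T - 7*2) = 6 + 2*(T - 14) = 6 + 2*(-14 + T) = 6 + (-28 + 2*T) = -22 + 2*T)
1/b(f, Q) = 1/(-22 + 2*6) = 1/(-22 + 12) = 1/(-10) = -⅒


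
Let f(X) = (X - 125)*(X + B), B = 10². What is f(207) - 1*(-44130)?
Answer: 69304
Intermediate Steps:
B = 100
f(X) = (-125 + X)*(100 + X) (f(X) = (X - 125)*(X + 100) = (-125 + X)*(100 + X))
f(207) - 1*(-44130) = (-12500 + 207² - 25*207) - 1*(-44130) = (-12500 + 42849 - 5175) + 44130 = 25174 + 44130 = 69304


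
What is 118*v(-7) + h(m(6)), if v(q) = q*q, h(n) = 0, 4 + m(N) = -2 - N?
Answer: 5782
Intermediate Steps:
m(N) = -6 - N (m(N) = -4 + (-2 - N) = -6 - N)
v(q) = q²
118*v(-7) + h(m(6)) = 118*(-7)² + 0 = 118*49 + 0 = 5782 + 0 = 5782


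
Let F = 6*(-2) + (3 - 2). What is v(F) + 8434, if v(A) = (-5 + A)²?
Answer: 8690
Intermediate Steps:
F = -11 (F = -12 + 1 = -11)
v(F) + 8434 = (-5 - 11)² + 8434 = (-16)² + 8434 = 256 + 8434 = 8690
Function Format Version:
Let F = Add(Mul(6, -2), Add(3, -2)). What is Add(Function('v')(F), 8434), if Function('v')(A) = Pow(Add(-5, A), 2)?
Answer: 8690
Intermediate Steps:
F = -11 (F = Add(-12, 1) = -11)
Add(Function('v')(F), 8434) = Add(Pow(Add(-5, -11), 2), 8434) = Add(Pow(-16, 2), 8434) = Add(256, 8434) = 8690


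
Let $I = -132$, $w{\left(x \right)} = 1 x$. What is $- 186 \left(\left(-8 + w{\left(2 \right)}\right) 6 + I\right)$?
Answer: $31248$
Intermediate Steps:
$w{\left(x \right)} = x$
$- 186 \left(\left(-8 + w{\left(2 \right)}\right) 6 + I\right) = - 186 \left(\left(-8 + 2\right) 6 - 132\right) = - 186 \left(\left(-6\right) 6 - 132\right) = - 186 \left(-36 - 132\right) = \left(-186\right) \left(-168\right) = 31248$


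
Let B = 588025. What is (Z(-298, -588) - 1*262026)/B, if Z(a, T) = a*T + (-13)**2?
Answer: -86633/588025 ≈ -0.14733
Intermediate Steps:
Z(a, T) = 169 + T*a (Z(a, T) = T*a + 169 = 169 + T*a)
(Z(-298, -588) - 1*262026)/B = ((169 - 588*(-298)) - 1*262026)/588025 = ((169 + 175224) - 262026)*(1/588025) = (175393 - 262026)*(1/588025) = -86633*1/588025 = -86633/588025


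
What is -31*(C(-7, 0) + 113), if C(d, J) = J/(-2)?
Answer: -3503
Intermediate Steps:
C(d, J) = -J/2 (C(d, J) = J*(-½) = -J/2)
-31*(C(-7, 0) + 113) = -31*(-½*0 + 113) = -31*(0 + 113) = -31*113 = -3503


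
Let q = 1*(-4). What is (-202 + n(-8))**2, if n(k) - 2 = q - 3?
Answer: 42849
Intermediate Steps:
q = -4
n(k) = -5 (n(k) = 2 + (-4 - 3) = 2 - 7 = -5)
(-202 + n(-8))**2 = (-202 - 5)**2 = (-207)**2 = 42849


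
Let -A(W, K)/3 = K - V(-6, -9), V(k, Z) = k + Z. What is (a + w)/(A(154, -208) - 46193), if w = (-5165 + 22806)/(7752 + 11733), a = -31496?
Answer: 613681919/888788790 ≈ 0.69047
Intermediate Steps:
V(k, Z) = Z + k
w = 17641/19485 ≈ 0.90536
A(W, K) = -45 - 3*K (A(W, K) = -3*(K - (-9 - 6)) = -3*(K - 1*(-15)) = -3*(K + 15) = -3*(15 + K) = -45 - 3*K)
(a + w)/(A(154, -208) - 46193) = (-31496 + 17641/19485)/((-45 - 3*(-208)) - 46193) = -613681919/(19485*((-45 + 624) - 46193)) = -613681919/(19485*(579 - 46193)) = -613681919/19485/(-45614) = -613681919/19485*(-1/45614) = 613681919/888788790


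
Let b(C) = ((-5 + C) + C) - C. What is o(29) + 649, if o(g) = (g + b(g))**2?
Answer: 3458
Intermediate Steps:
b(C) = -5 + C (b(C) = (-5 + 2*C) - C = -5 + C)
o(g) = (-5 + 2*g)**2 (o(g) = (g + (-5 + g))**2 = (-5 + 2*g)**2)
o(29) + 649 = (-5 + 2*29)**2 + 649 = (-5 + 58)**2 + 649 = 53**2 + 649 = 2809 + 649 = 3458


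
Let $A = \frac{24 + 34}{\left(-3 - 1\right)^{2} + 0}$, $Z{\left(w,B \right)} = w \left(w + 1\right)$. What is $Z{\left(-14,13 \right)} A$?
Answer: $\frac{2639}{4} \approx 659.75$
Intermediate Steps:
$Z{\left(w,B \right)} = w \left(1 + w\right)$
$A = \frac{29}{8}$ ($A = \frac{58}{\left(-4\right)^{2} + 0} = \frac{58}{16 + 0} = \frac{58}{16} = 58 \cdot \frac{1}{16} = \frac{29}{8} \approx 3.625$)
$Z{\left(-14,13 \right)} A = - 14 \left(1 - 14\right) \frac{29}{8} = \left(-14\right) \left(-13\right) \frac{29}{8} = 182 \cdot \frac{29}{8} = \frac{2639}{4}$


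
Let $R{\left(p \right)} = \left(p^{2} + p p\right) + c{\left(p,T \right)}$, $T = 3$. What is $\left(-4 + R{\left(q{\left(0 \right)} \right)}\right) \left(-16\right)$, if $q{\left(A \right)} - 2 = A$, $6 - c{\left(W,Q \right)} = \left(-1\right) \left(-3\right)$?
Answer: $-112$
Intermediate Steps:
$c{\left(W,Q \right)} = 3$ ($c{\left(W,Q \right)} = 6 - \left(-1\right) \left(-3\right) = 6 - 3 = 3$)
$q{\left(A \right)} = 2 + A$
$R{\left(p \right)} = 3 + 2 p^{2}$ ($R{\left(p \right)} = \left(p^{2} + p p\right) + 3 = \left(p^{2} + p^{2}\right) + 3 = 2 p^{2} + 3 = 3 + 2 p^{2}$)
$\left(-4 + R{\left(q{\left(0 \right)} \right)}\right) \left(-16\right) = \left(-4 + \left(3 + 2 \left(2 + 0\right)^{2}\right)\right) \left(-16\right) = \left(-4 + \left(3 + 2 \cdot 2^{2}\right)\right) \left(-16\right) = \left(-4 + \left(3 + 2 \cdot 4\right)\right) \left(-16\right) = \left(-4 + \left(3 + 8\right)\right) \left(-16\right) = \left(-4 + 11\right) \left(-16\right) = 7 \left(-16\right) = -112$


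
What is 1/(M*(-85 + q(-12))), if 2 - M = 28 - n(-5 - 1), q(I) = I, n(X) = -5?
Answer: 1/3007 ≈ 0.00033256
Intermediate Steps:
M = -31 (M = 2 - (28 - 1*(-5)) = 2 - (28 + 5) = 2 - 1*33 = 2 - 33 = -31)
1/(M*(-85 + q(-12))) = 1/(-31*(-85 - 12)) = 1/(-31*(-97)) = 1/3007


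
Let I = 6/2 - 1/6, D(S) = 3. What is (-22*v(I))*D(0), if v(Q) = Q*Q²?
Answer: -54043/36 ≈ -1501.2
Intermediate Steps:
I = 17/6 (I = 6*(½) - 1*⅙ = 3 - ⅙ = 17/6 ≈ 2.8333)
v(Q) = Q³
(-22*v(I))*D(0) = -22*(17/6)³*3 = -22*4913/216*3 = -54043/108*3 = -54043/36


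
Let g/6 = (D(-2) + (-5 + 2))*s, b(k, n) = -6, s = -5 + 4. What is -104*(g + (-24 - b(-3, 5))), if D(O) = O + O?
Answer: -2496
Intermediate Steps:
s = -1
D(O) = 2*O
g = 42 (g = 6*((2*(-2) + (-5 + 2))*(-1)) = 6*((-4 - 3)*(-1)) = 6*(-7*(-1)) = 6*7 = 42)
-104*(g + (-24 - b(-3, 5))) = -104*(42 + (-24 - 1*(-6))) = -104*(42 + (-24 + 6)) = -104*(42 - 18) = -104*24 = -2496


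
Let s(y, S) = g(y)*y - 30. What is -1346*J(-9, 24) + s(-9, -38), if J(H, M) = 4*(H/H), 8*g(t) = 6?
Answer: -21683/4 ≈ -5420.8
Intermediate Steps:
g(t) = 3/4 (g(t) = (1/8)*6 = 3/4)
s(y, S) = -30 + 3*y/4 (s(y, S) = 3*y/4 - 30 = -30 + 3*y/4)
J(H, M) = 4 (J(H, M) = 4*1 = 4)
-1346*J(-9, 24) + s(-9, -38) = -1346*4 + (-30 + (3/4)*(-9)) = -5384 + (-30 - 27/4) = -5384 - 147/4 = -21683/4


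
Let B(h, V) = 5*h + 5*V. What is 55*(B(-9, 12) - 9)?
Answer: 330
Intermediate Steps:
B(h, V) = 5*V + 5*h
55*(B(-9, 12) - 9) = 55*((5*12 + 5*(-9)) - 9) = 55*((60 - 45) - 9) = 55*(15 - 9) = 55*6 = 330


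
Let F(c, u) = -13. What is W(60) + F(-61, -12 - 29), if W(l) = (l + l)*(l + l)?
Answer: 14387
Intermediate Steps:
W(l) = 4*l² (W(l) = (2*l)*(2*l) = 4*l²)
W(60) + F(-61, -12 - 29) = 4*60² - 13 = 4*3600 - 13 = 14400 - 13 = 14387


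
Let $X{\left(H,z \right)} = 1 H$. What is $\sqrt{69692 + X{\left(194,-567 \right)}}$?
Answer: $\sqrt{69886} \approx 264.36$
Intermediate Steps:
$X{\left(H,z \right)} = H$
$\sqrt{69692 + X{\left(194,-567 \right)}} = \sqrt{69692 + 194} = \sqrt{69886}$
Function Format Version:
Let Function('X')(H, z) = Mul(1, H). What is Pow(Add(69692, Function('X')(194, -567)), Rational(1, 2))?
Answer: Pow(69886, Rational(1, 2)) ≈ 264.36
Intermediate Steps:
Function('X')(H, z) = H
Pow(Add(69692, Function('X')(194, -567)), Rational(1, 2)) = Pow(Add(69692, 194), Rational(1, 2)) = Pow(69886, Rational(1, 2))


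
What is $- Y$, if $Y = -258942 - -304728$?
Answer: $-45786$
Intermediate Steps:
$Y = 45786$ ($Y = -258942 + 304728 = 45786$)
$- Y = \left(-1\right) 45786 = -45786$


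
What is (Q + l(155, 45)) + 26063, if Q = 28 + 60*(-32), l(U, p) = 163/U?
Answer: 3746668/155 ≈ 24172.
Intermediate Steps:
Q = -1892 (Q = 28 - 1920 = -1892)
(Q + l(155, 45)) + 26063 = (-1892 + 163/155) + 26063 = -293097/155 + 26063 = 3746668/155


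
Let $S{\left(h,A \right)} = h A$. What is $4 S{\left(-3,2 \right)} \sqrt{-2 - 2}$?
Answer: $- 48 i \approx - 48.0 i$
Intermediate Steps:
$S{\left(h,A \right)} = A h$
$4 S{\left(-3,2 \right)} \sqrt{-2 - 2} = 4 \cdot 2 \left(-3\right) \sqrt{-2 - 2} = 4 \left(-6\right) \sqrt{-4} = - 24 \cdot 2 i = - 48 i$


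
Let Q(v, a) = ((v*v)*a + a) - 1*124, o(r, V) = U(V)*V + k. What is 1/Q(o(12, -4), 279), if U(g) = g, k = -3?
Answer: 1/47306 ≈ 2.1139e-5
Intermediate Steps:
o(r, V) = -3 + V² (o(r, V) = V*V - 3 = V² - 3 = -3 + V²)
Q(v, a) = -124 + a + a*v² (Q(v, a) = (v²*a + a) - 124 = (a*v² + a) - 124 = (a + a*v²) - 124 = -124 + a + a*v²)
1/Q(o(12, -4), 279) = 1/(-124 + 279 + 279*(-3 + (-4)²)²) = 1/(-124 + 279 + 279*(-3 + 16)²) = 1/(-124 + 279 + 279*13²) = 1/(-124 + 279 + 279*169) = 1/(-124 + 279 + 47151) = 1/47306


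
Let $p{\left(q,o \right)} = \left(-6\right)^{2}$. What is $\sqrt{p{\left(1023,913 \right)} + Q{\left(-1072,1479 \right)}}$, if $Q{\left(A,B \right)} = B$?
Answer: $\sqrt{1515} \approx 38.923$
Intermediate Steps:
$p{\left(q,o \right)} = 36$
$\sqrt{p{\left(1023,913 \right)} + Q{\left(-1072,1479 \right)}} = \sqrt{36 + 1479} = \sqrt{1515}$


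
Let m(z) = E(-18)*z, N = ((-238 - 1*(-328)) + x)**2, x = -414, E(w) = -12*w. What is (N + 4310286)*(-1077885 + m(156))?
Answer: -4610368012518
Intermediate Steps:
N = 104976 (N = ((-238 - 1*(-328)) - 414)**2 = ((-238 + 328) - 414)**2 = (90 - 414)**2 = (-324)**2 = 104976)
m(z) = 216*z (m(z) = (-12*(-18))*z = 216*z)
(N + 4310286)*(-1077885 + m(156)) = (104976 + 4310286)*(-1077885 + 216*156) = 4415262*(-1077885 + 33696) = 4415262*(-1044189) = -4610368012518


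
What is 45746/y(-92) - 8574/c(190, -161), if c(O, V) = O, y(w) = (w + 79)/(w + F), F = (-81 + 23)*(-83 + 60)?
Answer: -5397626271/1235 ≈ -4.3705e+6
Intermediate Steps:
F = 1334 (F = -58*(-23) = 1334)
y(w) = (79 + w)/(1334 + w) (y(w) = (w + 79)/(w + 1334) = (79 + w)/(1334 + w))
45746/y(-92) - 8574/c(190, -161) = 45746/(((79 - 92)/(1334 - 92))) - 8574/190 = 45746/((-13/1242)) - 8574*1/190 = 45746/(((1/1242)*(-13))) - 4287/95 = 45746/(-13/1242) - 4287/95 = 45746*(-1242/13) - 4287/95 = -56816532/13 - 4287/95 = -5397626271/1235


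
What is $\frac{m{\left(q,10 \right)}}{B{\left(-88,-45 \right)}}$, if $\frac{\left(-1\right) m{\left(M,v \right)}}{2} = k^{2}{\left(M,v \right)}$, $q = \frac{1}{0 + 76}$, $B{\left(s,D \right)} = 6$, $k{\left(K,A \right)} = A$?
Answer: $- \frac{100}{3} \approx -33.333$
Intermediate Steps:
$q = \frac{1}{76} \approx 0.013158$
$m{\left(M,v \right)} = - 2 v^{2}$
$\frac{m{\left(q,10 \right)}}{B{\left(-88,-45 \right)}} = \frac{\left(-2\right) 10^{2}}{6} = \left(-2\right) 100 \cdot \frac{1}{6} = \left(-200\right) \frac{1}{6} = - \frac{100}{3}$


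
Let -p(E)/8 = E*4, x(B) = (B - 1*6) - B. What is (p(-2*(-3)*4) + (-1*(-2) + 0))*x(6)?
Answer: 4596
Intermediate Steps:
x(B) = -6 (x(B) = (B - 6) - B = (-6 + B) - B = -6)
p(E) = -32*E (p(E) = -8*E*4 = -32*E)
(p(-2*(-3)*4) + (-1*(-2) + 0))*x(6) = (-32*(-2*(-3))*4 + (-1*(-2) + 0))*(-6) = (-192*4 + (2 + 0))*(-6) = (-32*24 + 2)*(-6) = (-768 + 2)*(-6) = -766*(-6) = 4596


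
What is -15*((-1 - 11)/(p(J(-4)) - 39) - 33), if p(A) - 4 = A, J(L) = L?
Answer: 6375/13 ≈ 490.38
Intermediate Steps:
p(A) = 4 + A
-15*((-1 - 11)/(p(J(-4)) - 39) - 33) = -15*((-1 - 11)/((4 - 4) - 39) - 33) = -15*(-12/(0 - 39) - 33) = -15*(-12/(-39) - 33) = -15*(-12*(-1/39) - 33) = -15*(4/13 - 33) = -15*(-425/13) = 6375/13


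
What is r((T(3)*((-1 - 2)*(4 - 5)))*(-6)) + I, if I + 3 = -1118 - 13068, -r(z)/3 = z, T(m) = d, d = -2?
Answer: -14297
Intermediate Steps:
T(m) = -2
r(z) = -3*z
I = -14189 (I = -3 + (-1118 - 13068) = -3 - 14186 = -14189)
r((T(3)*((-1 - 2)*(4 - 5)))*(-6)) + I = -3*(-2*(-1 - 2)*(4 - 5))*(-6) - 14189 = -3*(-(-6)*(-1))*(-6) - 14189 = -3*(-2*3)*(-6) - 14189 = -(-18)*(-6) - 14189 = -3*36 - 14189 = -108 - 14189 = -14297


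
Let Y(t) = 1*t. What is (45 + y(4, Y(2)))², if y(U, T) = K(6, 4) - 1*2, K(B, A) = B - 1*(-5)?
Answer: 2916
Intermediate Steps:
K(B, A) = 5 + B (K(B, A) = B + 5 = 5 + B)
Y(t) = t
y(U, T) = 9 (y(U, T) = (5 + 6) - 1*2 = 11 - 2 = 9)
(45 + y(4, Y(2)))² = (45 + 9)² = 54² = 2916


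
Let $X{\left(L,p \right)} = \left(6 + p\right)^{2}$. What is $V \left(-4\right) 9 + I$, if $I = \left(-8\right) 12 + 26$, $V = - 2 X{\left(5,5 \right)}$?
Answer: $8642$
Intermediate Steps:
$V = -242$ ($V = - 2 \left(6 + 5\right)^{2} = - 2 \cdot 11^{2} = \left(-2\right) 121 = -242$)
$I = -70$ ($I = -96 + 26 = -70$)
$V \left(-4\right) 9 + I = \left(-242\right) \left(-4\right) 9 - 70 = 968 \cdot 9 - 70 = 8712 - 70 = 8642$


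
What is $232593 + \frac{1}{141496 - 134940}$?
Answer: $\frac{1524879709}{6556} \approx 2.3259 \cdot 10^{5}$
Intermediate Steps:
$232593 + \frac{1}{141496 - 134940} = 232593 + \frac{1}{6556} = \frac{1524879709}{6556}$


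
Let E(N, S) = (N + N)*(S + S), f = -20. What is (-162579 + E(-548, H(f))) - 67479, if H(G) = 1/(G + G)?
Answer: -1150016/5 ≈ -2.3000e+5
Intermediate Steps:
H(G) = 1/(2*G)
E(N, S) = 4*N*S (E(N, S) = (2*N)*(2*S) = 4*N*S)
(-162579 + E(-548, H(f))) - 67479 = (-162579 + 4*(-548)*((½)/(-20))) - 67479 = (-162579 + 4*(-548)*((½)*(-1/20))) - 67479 = (-162579 + 4*(-548)*(-1/40)) - 67479 = (-162579 + 274/5) - 67479 = -812621/5 - 67479 = -1150016/5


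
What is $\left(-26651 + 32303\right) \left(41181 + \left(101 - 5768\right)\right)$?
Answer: $200725128$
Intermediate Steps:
$\left(-26651 + 32303\right) \left(41181 + \left(101 - 5768\right)\right) = 5652 \left(41181 + \left(101 - 5768\right)\right) = 5652 \left(41181 - 5667\right) = 5652 \cdot 35514 = 200725128$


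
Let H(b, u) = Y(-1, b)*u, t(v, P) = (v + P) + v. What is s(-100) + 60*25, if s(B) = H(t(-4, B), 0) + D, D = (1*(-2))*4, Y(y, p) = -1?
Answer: 1492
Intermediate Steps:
t(v, P) = P + 2*v (t(v, P) = (P + v) + v = P + 2*v)
D = -8 (D = -2*4 = -8)
H(b, u) = -u
s(B) = -8 (s(B) = -1*0 - 8 = 0 - 8 = -8)
s(-100) + 60*25 = -8 + 60*25 = -8 + 1500 = 1492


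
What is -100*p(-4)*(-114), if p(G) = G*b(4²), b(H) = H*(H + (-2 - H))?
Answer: 1459200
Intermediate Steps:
b(H) = -2*H (b(H) = H*(-2) = -2*H)
p(G) = -32*G (p(G) = G*(-2*4²) = G*(-2*16) = G*(-32) = -32*G)
-100*p(-4)*(-114) = -(-3200)*(-4)*(-114) = -100*128*(-114) = -12800*(-114) = 1459200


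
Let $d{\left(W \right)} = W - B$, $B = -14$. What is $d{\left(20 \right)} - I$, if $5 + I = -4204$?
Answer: $4243$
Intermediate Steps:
$d{\left(W \right)} = 14 + W$ ($d{\left(W \right)} = W - -14 = W + 14 = 14 + W$)
$I = -4209$ ($I = -5 - 4204 = -4209$)
$d{\left(20 \right)} - I = \left(14 + 20\right) - -4209 = 34 + 4209 = 4243$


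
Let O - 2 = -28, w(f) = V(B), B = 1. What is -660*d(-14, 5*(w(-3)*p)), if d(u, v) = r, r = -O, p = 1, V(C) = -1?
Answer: -17160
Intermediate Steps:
w(f) = -1
O = -26 (O = 2 - 28 = -26)
r = 26 (r = -1*(-26) = 26)
d(u, v) = 26
-660*d(-14, 5*(w(-3)*p)) = -660*26 = -17160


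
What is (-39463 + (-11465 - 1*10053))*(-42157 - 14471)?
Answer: 3453232068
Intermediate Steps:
(-39463 + (-11465 - 1*10053))*(-42157 - 14471) = (-39463 + (-11465 - 10053))*(-56628) = (-39463 - 21518)*(-56628) = -60981*(-56628) = 3453232068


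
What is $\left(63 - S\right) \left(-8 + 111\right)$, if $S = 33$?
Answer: $3090$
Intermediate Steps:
$\left(63 - S\right) \left(-8 + 111\right) = \left(63 - 33\right) \left(-8 + 111\right) = \left(63 - 33\right) 103 = 30 \cdot 103 = 3090$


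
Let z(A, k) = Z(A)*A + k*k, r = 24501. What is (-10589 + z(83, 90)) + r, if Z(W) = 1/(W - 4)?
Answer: 1739031/79 ≈ 22013.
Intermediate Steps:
Z(W) = 1/(-4 + W)
z(A, k) = k**2 + A/(-4 + A) (z(A, k) = A/(-4 + A) + k*k = A/(-4 + A) + k**2 = k**2 + A/(-4 + A))
(-10589 + z(83, 90)) + r = (-10589 + (83 + 90**2*(-4 + 83))/(-4 + 83)) + 24501 = (-10589 + (83 + 8100*79)/79) + 24501 = (-10589 + (83 + 639900)/79) + 24501 = (-10589 + (1/79)*639983) + 24501 = (-10589 + 639983/79) + 24501 = -196548/79 + 24501 = 1739031/79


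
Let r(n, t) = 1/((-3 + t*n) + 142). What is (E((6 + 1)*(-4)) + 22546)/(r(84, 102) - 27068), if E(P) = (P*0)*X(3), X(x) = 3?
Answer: -196308022/235681075 ≈ -0.83294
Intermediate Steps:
r(n, t) = 1/(139 + n*t) (r(n, t) = 1/((-3 + n*t) + 142) = 1/(139 + n*t))
E(P) = 0 (E(P) = (P*0)*3 = 0*3 = 0)
(E((6 + 1)*(-4)) + 22546)/(r(84, 102) - 27068) = (0 + 22546)/(1/(139 + 84*102) - 27068) = 22546/(1/(139 + 8568) - 27068) = 22546/(1/8707 - 27068) = 22546/(-235681075/8707) = 22546*(-8707/235681075) = -196308022/235681075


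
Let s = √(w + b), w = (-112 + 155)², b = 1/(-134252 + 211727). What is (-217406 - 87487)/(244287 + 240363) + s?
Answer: -33877/53850 + 2*√110983926081/15495 ≈ 42.371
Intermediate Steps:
b = 1/77475 ≈ 1.2907e-5
w = 1849 (w = 43² = 1849)
s = 2*√110983926081/15495 (s = √(1849 + 1/77475) = √(143251276/77475) = 2*√110983926081/15495 ≈ 43.000)
(-217406 - 87487)/(244287 + 240363) + s = (-217406 - 87487)/(244287 + 240363) + 2*√110983926081/15495 = -304893/484650 + 2*√110983926081/15495 = -304893*1/484650 + 2*√110983926081/15495 = -33877/53850 + 2*√110983926081/15495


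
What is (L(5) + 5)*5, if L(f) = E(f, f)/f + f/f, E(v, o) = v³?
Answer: 155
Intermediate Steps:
L(f) = 1 + f² (L(f) = f³/f + f/f = f² + 1 = 1 + f²)
(L(5) + 5)*5 = ((1 + 5²) + 5)*5 = ((1 + 25) + 5)*5 = (26 + 5)*5 = 31*5 = 155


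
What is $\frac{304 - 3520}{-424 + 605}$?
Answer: $- \frac{3216}{181} \approx -17.768$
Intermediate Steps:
$\frac{304 - 3520}{-424 + 605} = \frac{304 - 3520}{181} = \left(304 - 3520\right) \frac{1}{181} = \left(-3216\right) \frac{1}{181} = - \frac{3216}{181}$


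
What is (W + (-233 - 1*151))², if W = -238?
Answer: 386884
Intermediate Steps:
(W + (-233 - 1*151))² = (-238 + (-233 - 1*151))² = (-238 + (-233 - 151))² = (-238 - 384)² = (-622)² = 386884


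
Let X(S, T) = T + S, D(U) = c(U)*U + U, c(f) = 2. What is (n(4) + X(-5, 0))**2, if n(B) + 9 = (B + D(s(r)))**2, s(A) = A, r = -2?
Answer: 100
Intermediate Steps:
D(U) = 3*U (D(U) = 2*U + U = 3*U)
X(S, T) = S + T
n(B) = -9 + (-6 + B)**2 (n(B) = -9 + (B + 3*(-2))**2 = -9 + (B - 6)**2 = -9 + (-6 + B)**2)
(n(4) + X(-5, 0))**2 = ((-9 + (-6 + 4)**2) + (-5 + 0))**2 = ((-9 + (-2)**2) - 5)**2 = ((-9 + 4) - 5)**2 = (-5 - 5)**2 = (-10)**2 = 100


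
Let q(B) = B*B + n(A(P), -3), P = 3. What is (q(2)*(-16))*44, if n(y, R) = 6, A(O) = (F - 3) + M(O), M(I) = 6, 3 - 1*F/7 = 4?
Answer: -7040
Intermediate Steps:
F = -7 (F = 21 - 7*4 = 21 - 28 = -7)
A(O) = -4 (A(O) = (-7 - 3) + 6 = -10 + 6 = -4)
q(B) = 6 + B² (q(B) = B*B + 6 = B² + 6 = 6 + B²)
(q(2)*(-16))*44 = ((6 + 2²)*(-16))*44 = ((6 + 4)*(-16))*44 = (10*(-16))*44 = -160*44 = -7040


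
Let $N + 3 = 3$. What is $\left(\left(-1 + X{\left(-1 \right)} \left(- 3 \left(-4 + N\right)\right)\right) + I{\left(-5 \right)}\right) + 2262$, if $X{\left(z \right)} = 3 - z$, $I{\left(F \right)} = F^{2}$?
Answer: $2334$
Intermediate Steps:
$N = 0$ ($N = -3 + 3 = 0$)
$\left(\left(-1 + X{\left(-1 \right)} \left(- 3 \left(-4 + N\right)\right)\right) + I{\left(-5 \right)}\right) + 2262 = \left(\left(-1 + \left(3 - -1\right) \left(- 3 \left(-4 + 0\right)\right)\right) + \left(-5\right)^{2}\right) + 2262 = \left(\left(-1 + \left(3 + 1\right) \left(\left(-3\right) \left(-4\right)\right)\right) + 25\right) + 2262 = \left(\left(-1 + 4 \cdot 12\right) + 25\right) + 2262 = \left(\left(-1 + 48\right) + 25\right) + 2262 = \left(47 + 25\right) + 2262 = 72 + 2262 = 2334$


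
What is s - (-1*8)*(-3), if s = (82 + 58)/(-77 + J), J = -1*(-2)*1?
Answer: -388/15 ≈ -25.867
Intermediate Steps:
J = 2 (J = 2*1 = 2)
s = -28/15 (s = (82 + 58)/(-77 + 2) = 140/(-75) = 140*(-1/75) = -28/15 ≈ -1.8667)
s - (-1*8)*(-3) = -28/15 - (-1*8)*(-3) = -28/15 - (-8)*(-3) = -28/15 - 1*24 = -28/15 - 24 = -388/15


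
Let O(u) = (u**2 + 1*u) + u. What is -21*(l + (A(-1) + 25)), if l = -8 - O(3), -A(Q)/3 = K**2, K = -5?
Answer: 1533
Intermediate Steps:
O(u) = u**2 + 2*u (O(u) = (u**2 + u) + u = (u + u**2) + u = u**2 + 2*u)
A(Q) = -75 (A(Q) = -3*(-5)**2 = -3*25 = -75)
l = -23 (l = -8 - 3*(2 + 3) = -8 - 3*5 = -8 - 1*15 = -8 - 15 = -23)
-21*(l + (A(-1) + 25)) = -21*(-23 + (-75 + 25)) = -21*(-23 - 50) = -21*(-73) = 1533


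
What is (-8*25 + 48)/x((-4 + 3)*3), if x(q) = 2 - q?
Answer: -152/5 ≈ -30.400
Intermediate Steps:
(-8*25 + 48)/x((-4 + 3)*3) = (-8*25 + 48)/(2 - (-4 + 3)*3) = (-200 + 48)/(2 - (-1)*3) = -152/(2 - 1*(-3)) = -152/(2 + 3) = -152/5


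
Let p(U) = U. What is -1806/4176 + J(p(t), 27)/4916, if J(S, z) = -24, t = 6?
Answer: -374105/855384 ≈ -0.43735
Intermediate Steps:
-1806/4176 + J(p(t), 27)/4916 = -1806/4176 - 24/4916 = -1806*1/4176 - 24*1/4916 = -301/696 - 6/1229 = -374105/855384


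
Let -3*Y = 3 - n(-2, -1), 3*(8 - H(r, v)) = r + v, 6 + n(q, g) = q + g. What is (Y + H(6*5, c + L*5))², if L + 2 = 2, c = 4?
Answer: 484/9 ≈ 53.778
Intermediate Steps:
L = 0 (L = -2 + 2 = 0)
n(q, g) = -6 + g + q (n(q, g) = -6 + (q + g) = -6 + (g + q) = -6 + g + q)
H(r, v) = 8 - r/3 - v/3 (H(r, v) = 8 - (r + v)/3 = 8 + (-r/3 - v/3) = 8 - r/3 - v/3)
Y = -4 (Y = -(3 - (-6 - 1 - 2))/3 = -(3 - 1*(-9))/3 = -(3 + 9)/3 = -⅓*12 = -4)
(Y + H(6*5, c + L*5))² = (-4 + (8 - 2*5 - (4 + 0*5)/3))² = (-4 + (8 - ⅓*30 - (4 + 0)/3))² = (-4 + (8 - 10 - ⅓*4))² = (-4 + (8 - 10 - 4/3))² = (-4 - 10/3)² = (-22/3)² = 484/9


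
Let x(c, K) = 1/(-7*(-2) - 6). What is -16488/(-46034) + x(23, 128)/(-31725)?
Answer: 2092304183/5841714600 ≈ 0.35817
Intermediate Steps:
x(c, K) = 1/8 (x(c, K) = 1/(14 - 6) = 1/8)
-16488/(-46034) + x(23, 128)/(-31725) = -16488/(-46034) + (1/8)/(-31725) = -16488*(-1/46034) + (1/8)*(-1/31725) = 8244/23017 - 1/253800 = 2092304183/5841714600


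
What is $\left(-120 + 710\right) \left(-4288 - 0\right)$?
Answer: $-2529920$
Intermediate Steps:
$\left(-120 + 710\right) \left(-4288 - 0\right) = 590 \left(-4288 + 0\right) = 590 \left(-4288\right) = -2529920$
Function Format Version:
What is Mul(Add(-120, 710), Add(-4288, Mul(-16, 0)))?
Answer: -2529920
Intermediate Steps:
Mul(Add(-120, 710), Add(-4288, Mul(-16, 0))) = Mul(590, Add(-4288, 0)) = Mul(590, -4288) = -2529920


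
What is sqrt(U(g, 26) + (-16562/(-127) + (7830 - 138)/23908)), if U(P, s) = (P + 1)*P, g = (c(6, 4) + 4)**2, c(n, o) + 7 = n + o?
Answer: sqrt(1487019702683755)/759079 ≈ 50.801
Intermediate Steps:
c(n, o) = -7 + n + o (c(n, o) = -7 + (n + o) = -7 + n + o)
g = 49 (g = ((-7 + 6 + 4) + 4)**2 = (3 + 4)**2 = 7**2 = 49)
U(P, s) = P*(1 + P) (U(P, s) = (1 + P)*P = P*(1 + P))
sqrt(U(g, 26) + (-16562/(-127) + (7830 - 138)/23908)) = sqrt(49*(1 + 49) + (-16562/(-127) + (7830 - 138)/23908)) = sqrt(49*50 + (-16562*(-1/127) + 7692*(1/23908))) = sqrt(2450 + (16562/127 + 1923/5977)) = sqrt(2450 + 99235295/759079) = sqrt(1958978845/759079) = sqrt(1487019702683755)/759079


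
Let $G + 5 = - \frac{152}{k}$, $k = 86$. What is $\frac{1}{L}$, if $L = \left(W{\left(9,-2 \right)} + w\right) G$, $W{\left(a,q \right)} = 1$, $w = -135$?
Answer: $\frac{43}{38994} \approx 0.0011027$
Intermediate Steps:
$G = - \frac{291}{43}$ ($G = -5 - \frac{152}{86} = -5 - \frac{76}{43} = - \frac{291}{43} \approx -6.7674$)
$L = \frac{38994}{43}$ ($L = \left(1 - 135\right) \left(- \frac{291}{43}\right) = \left(-134\right) \left(- \frac{291}{43}\right) = \frac{38994}{43} \approx 906.84$)
$\frac{1}{L} = \frac{1}{\frac{38994}{43}} = \frac{43}{38994}$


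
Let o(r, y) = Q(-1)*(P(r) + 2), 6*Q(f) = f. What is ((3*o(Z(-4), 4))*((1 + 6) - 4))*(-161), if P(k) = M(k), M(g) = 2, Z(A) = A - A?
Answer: 966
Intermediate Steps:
Q(f) = f/6
Z(A) = 0
P(k) = 2
o(r, y) = -2/3 (o(r, y) = ((1/6)*(-1))*(2 + 2) = -1/6*4 = -2/3)
((3*o(Z(-4), 4))*((1 + 6) - 4))*(-161) = ((3*(-2/3))*((1 + 6) - 4))*(-161) = -2*(7 - 4)*(-161) = -2*3*(-161) = -6*(-161) = 966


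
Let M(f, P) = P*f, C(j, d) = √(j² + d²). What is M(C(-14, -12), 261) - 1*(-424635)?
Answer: 424635 + 522*√85 ≈ 4.2945e+5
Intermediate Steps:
C(j, d) = √(d² + j²)
M(C(-14, -12), 261) - 1*(-424635) = 261*√((-12)² + (-14)²) - 1*(-424635) = 261*√(144 + 196) + 424635 = 261*√340 + 424635 = 261*(2*√85) + 424635 = 522*√85 + 424635 = 424635 + 522*√85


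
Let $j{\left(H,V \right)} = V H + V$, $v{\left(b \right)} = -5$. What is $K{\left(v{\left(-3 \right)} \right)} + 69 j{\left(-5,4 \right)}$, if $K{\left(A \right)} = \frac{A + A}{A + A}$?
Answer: $-1103$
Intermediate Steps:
$j{\left(H,V \right)} = V + H V$ ($j{\left(H,V \right)} = H V + V = V + H V$)
$K{\left(A \right)} = 1$ ($K{\left(A \right)} = \frac{2 A}{2 A} = 2 A \frac{1}{2 A} = 1$)
$K{\left(v{\left(-3 \right)} \right)} + 69 j{\left(-5,4 \right)} = 1 + 69 \cdot 4 \left(1 - 5\right) = 1 + 69 \cdot 4 \left(-4\right) = 1 + 69 \left(-16\right) = 1 - 1104 = -1103$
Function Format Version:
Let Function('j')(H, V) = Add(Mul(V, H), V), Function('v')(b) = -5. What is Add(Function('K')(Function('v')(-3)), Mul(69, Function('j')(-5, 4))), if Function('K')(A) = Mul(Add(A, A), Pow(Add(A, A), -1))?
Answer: -1103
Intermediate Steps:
Function('j')(H, V) = Add(V, Mul(H, V)) (Function('j')(H, V) = Add(Mul(H, V), V) = Add(V, Mul(H, V)))
Function('K')(A) = 1 (Function('K')(A) = Mul(Mul(2, A), Pow(Mul(2, A), -1)) = Mul(Mul(2, A), Mul(Rational(1, 2), Pow(A, -1))) = 1)
Add(Function('K')(Function('v')(-3)), Mul(69, Function('j')(-5, 4))) = Add(1, Mul(69, Mul(4, Add(1, -5)))) = Add(1, Mul(69, Mul(4, -4))) = Add(1, Mul(69, -16)) = Add(1, -1104) = -1103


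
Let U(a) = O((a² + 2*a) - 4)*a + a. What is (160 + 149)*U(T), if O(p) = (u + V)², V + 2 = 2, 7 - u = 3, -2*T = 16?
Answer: -42024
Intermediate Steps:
T = -8 (T = -½*16 = -8)
u = 4 (u = 7 - 1*3 = 7 - 3 = 4)
V = 0 (V = -2 + 2 = 0)
O(p) = 16 (O(p) = (4 + 0)² = 4² = 16)
U(a) = 17*a (U(a) = 16*a + a = 17*a)
(160 + 149)*U(T) = (160 + 149)*(17*(-8)) = 309*(-136) = -42024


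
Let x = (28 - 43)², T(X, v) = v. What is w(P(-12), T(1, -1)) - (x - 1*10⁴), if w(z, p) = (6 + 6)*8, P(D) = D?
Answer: 9871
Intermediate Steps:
x = 225 (x = (-15)² = 225)
w(z, p) = 96 (w(z, p) = 12*8 = 96)
w(P(-12), T(1, -1)) - (x - 1*10⁴) = 96 - (225 - 1*10⁴) = 96 - (225 - 1*10000) = 96 - (225 - 10000) = 96 - 1*(-9775) = 96 + 9775 = 9871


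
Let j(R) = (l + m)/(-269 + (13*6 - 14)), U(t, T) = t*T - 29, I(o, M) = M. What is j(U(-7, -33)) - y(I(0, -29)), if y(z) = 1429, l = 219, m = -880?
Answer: -292284/205 ≈ -1425.8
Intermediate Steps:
U(t, T) = -29 + T*t (U(t, T) = T*t - 29 = -29 + T*t)
j(R) = 661/205 (j(R) = (219 - 880)/(-269 + (13*6 - 14)) = -661/(-269 + (78 - 14)) = -661/(-269 + 64) = -661/(-205) = -661*(-1/205) = 661/205)
j(U(-7, -33)) - y(I(0, -29)) = 661/205 - 1*1429 = 661/205 - 1429 = -292284/205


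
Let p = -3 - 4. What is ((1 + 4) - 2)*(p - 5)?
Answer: -36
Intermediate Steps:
p = -7
((1 + 4) - 2)*(p - 5) = ((1 + 4) - 2)*(-7 - 5) = (5 - 2)*(-12) = 3*(-12) = -36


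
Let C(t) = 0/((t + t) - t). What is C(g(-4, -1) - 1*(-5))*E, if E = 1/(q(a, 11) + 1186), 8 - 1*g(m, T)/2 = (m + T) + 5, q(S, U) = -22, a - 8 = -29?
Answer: 0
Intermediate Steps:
a = -21 (a = 8 - 29 = -21)
g(m, T) = 6 - 2*T - 2*m (g(m, T) = 16 - 2*((m + T) + 5) = 16 - 2*((T + m) + 5) = 16 - 2*(5 + T + m) = 16 + (-10 - 2*T - 2*m) = 6 - 2*T - 2*m)
E = 1/1164 (E = 1/(-22 + 1186) = 1/1164 ≈ 0.00085911)
C(t) = 0 (C(t) = 0/(2*t - t) = 0/t = 0)
C(g(-4, -1) - 1*(-5))*E = 0*(1/1164) = 0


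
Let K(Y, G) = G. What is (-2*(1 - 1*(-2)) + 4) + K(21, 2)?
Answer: 0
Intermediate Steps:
(-2*(1 - 1*(-2)) + 4) + K(21, 2) = (-2*(1 - 1*(-2)) + 4) + 2 = (-2*(1 + 2) + 4) + 2 = (-2*3 + 4) + 2 = (-6 + 4) + 2 = -2 + 2 = 0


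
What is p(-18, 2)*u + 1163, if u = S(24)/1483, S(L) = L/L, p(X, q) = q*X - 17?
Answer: 1724676/1483 ≈ 1163.0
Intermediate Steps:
p(X, q) = -17 + X*q (p(X, q) = X*q - 17 = -17 + X*q)
S(L) = 1
u = 1/1483 ≈ 0.00067431
p(-18, 2)*u + 1163 = (-17 - 18*2)*(1/1483) + 1163 = (-17 - 36)*(1/1483) + 1163 = -53*1/1483 + 1163 = -53/1483 + 1163 = 1724676/1483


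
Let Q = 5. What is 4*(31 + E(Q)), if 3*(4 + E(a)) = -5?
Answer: 304/3 ≈ 101.33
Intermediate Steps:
E(a) = -17/3 (E(a) = -4 + (1/3)*(-5) = -4 - 5/3 = -17/3)
4*(31 + E(Q)) = 4*(31 - 17/3) = 4*(76/3) = 304/3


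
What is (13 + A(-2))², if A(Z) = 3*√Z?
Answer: 151 + 78*I*√2 ≈ 151.0 + 110.31*I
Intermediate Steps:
(13 + A(-2))² = (13 + 3*√(-2))² = (13 + 3*(I*√2))² = (13 + 3*I*√2)²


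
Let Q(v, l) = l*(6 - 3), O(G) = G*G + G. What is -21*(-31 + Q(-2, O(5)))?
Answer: -1239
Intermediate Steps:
O(G) = G + G**2 (O(G) = G**2 + G = G + G**2)
Q(v, l) = 3*l (Q(v, l) = l*3 = 3*l)
-21*(-31 + Q(-2, O(5))) = -21*(-31 + 3*(5*(1 + 5))) = -21*(-31 + 3*(5*6)) = -21*(-31 + 3*30) = -21*(-31 + 90) = -21*59 = -1239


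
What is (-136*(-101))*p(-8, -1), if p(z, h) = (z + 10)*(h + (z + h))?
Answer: -274720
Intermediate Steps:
p(z, h) = (10 + z)*(z + 2*h) (p(z, h) = (10 + z)*(h + (h + z)) = (10 + z)*(z + 2*h))
(-136*(-101))*p(-8, -1) = (-136*(-101))*((-8)**2 + 10*(-8) + 20*(-1) + 2*(-1)*(-8)) = 13736*(64 - 80 - 20 + 16) = 13736*(-20) = -274720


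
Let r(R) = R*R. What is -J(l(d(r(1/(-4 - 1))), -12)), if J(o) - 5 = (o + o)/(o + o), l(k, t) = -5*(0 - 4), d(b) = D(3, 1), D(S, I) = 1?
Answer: -6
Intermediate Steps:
r(R) = R**2
d(b) = 1
l(k, t) = 20 (l(k, t) = -5*(-4) = 20)
J(o) = 6 (J(o) = 5 + (o + o)/(o + o) = 5 + (2*o)/((2*o)) = 5 + (2*o)*(1/(2*o)) = 5 + 1 = 6)
-J(l(d(r(1/(-4 - 1))), -12)) = -1*6 = -6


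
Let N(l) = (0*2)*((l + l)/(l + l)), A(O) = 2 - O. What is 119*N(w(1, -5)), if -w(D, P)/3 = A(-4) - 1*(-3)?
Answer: 0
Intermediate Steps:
w(D, P) = -27 (w(D, P) = -3*((2 - 1*(-4)) - 1*(-3)) = -3*((2 + 4) + 3) = -3*(6 + 3) = -3*9 = -27)
N(l) = 0 (N(l) = 0*((2*l)/((2*l))) = 0*((2*l)*(1/(2*l))) = 0*1 = 0)
119*N(w(1, -5)) = 119*0 = 0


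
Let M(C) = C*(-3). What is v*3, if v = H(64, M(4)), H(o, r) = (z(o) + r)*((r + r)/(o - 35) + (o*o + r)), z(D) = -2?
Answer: -4973304/29 ≈ -1.7149e+5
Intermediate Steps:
M(C) = -3*C
H(o, r) = (-2 + r)*(r + o² + 2*r/(-35 + o)) (H(o, r) = (-2 + r)*((r + r)/(o - 35) + (o*o + r)) = (-2 + r)*((2*r)/(-35 + o) + (o² + r)) = (-2 + r)*(2*r/(-35 + o) + (r + o²)) = (-2 + r)*(r + o² + 2*r/(-35 + o)))
v = -1657768/29 (v = (-33*(-3*4)² - 2*64³ + 66*(-3*4) + 70*64² + 64*(-3*4)² - 3*4*64³ - 35*(-3*4)*64² - 2*64*(-3*4))/(-35 + 64) = (-33*(-12)² - 2*262144 + 66*(-12) + 70*4096 + 64*(-12)² - 12*262144 - 35*(-12)*4096 - 2*64*(-12))/29 = (-33*144 - 524288 - 792 + 286720 + 64*144 - 3145728 + 1720320 + 1536)/29 = (-4752 - 524288 - 792 + 286720 + 9216 - 3145728 + 1720320 + 1536)/29 = (1/29)*(-1657768) = -1657768/29 ≈ -57164.)
v*3 = -1657768/29*3 = -4973304/29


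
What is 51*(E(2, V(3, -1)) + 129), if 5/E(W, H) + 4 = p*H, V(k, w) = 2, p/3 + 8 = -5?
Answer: 539223/82 ≈ 6575.9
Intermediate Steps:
p = -39 (p = -24 + 3*(-5) = -24 - 15 = -39)
E(W, H) = 5/(-4 - 39*H)
51*(E(2, V(3, -1)) + 129) = 51*(5/(-4 - 39*2) + 129) = 51*(5/(-4 - 78) + 129) = 51*(5/(-82) + 129) = 51*(5*(-1/82) + 129) = 51*(-5/82 + 129) = 51*(10573/82) = 539223/82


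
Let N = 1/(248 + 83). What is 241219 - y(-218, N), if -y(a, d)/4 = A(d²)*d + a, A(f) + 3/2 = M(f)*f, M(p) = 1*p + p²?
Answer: 104624797235064455896579/435307306210734211 ≈ 2.4035e+5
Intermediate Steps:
N = 1/331 ≈ 0.0030211
M(p) = p + p²
A(f) = -3/2 + f²*(1 + f) (A(f) = -3/2 + (f*(1 + f))*f = -3/2 + f²*(1 + f))
y(a, d) = -4*a - 4*d*(-3/2 + d⁴ + d⁶) (y(a, d) = -4*((-3/2 + (d²)² + (d²)³)*d + a) = -4*((-3/2 + d⁴ + d⁶)*d + a) = -4*(d*(-3/2 + d⁴ + d⁶) + a) = -4*(a + d*(-3/2 + d⁴ + d⁶)) = -4*a - 4*d*(-3/2 + d⁴ + d⁶))
241219 - y(-218, N) = 241219 - (-4*(-218) - 4*(1/331)⁵ - 4*(1/331)⁷ + 6*(1/331)) = 241219 - (872 - 4*1/3973195810651 - 4*1/435307306210734211 + 6/331) = 241219 - (872 - 4/3973195810651 - 4/435307306210734211 + 6/331) = 241219 - 1*379595861782639746630/435307306210734211 = 241219 - 379595861782639746630/435307306210734211 = 104624797235064455896579/435307306210734211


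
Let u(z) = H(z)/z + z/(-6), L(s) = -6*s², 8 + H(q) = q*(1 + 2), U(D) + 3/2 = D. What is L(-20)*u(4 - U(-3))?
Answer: -26200/17 ≈ -1541.2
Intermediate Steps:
U(D) = -3/2 + D
H(q) = -8 + 3*q (H(q) = -8 + q*(1 + 2) = -8 + q*3 = -8 + 3*q)
u(z) = -z/6 + (-8 + 3*z)/z (u(z) = (-8 + 3*z)/z + z/(-6) = (-8 + 3*z)/z + z*(-⅙) = (-8 + 3*z)/z - z/6 = -z/6 + (-8 + 3*z)/z)
L(-20)*u(4 - U(-3)) = (-6*(-20)²)*(3 - 8/(4 - (-3/2 - 3)) - (4 - (-3/2 - 3))/6) = (-6*400)*(3 - 8/(4 - 1*(-9/2)) - (4 - 1*(-9/2))/6) = -2400*(3 - 8/(4 + 9/2) - (4 + 9/2)/6) = -2400*(3 - 8/17/2 - ⅙*17/2) = -2400*(3 - 8*2/17 - 17/12) = -2400*(3 - 16/17 - 17/12) = -2400*131/204 = -26200/17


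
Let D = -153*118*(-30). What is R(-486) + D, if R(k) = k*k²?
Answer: -114249636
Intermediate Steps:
R(k) = k³
D = 541620 (D = -18054*(-30) = 541620)
R(-486) + D = (-486)³ + 541620 = -114791256 + 541620 = -114249636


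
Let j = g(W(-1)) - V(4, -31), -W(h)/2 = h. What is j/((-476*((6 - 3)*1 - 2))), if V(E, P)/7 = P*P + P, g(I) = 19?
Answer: 6491/476 ≈ 13.637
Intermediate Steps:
W(h) = -2*h
V(E, P) = 7*P + 7*P² (V(E, P) = 7*(P*P + P) = 7*(P² + P) = 7*(P + P²) = 7*P + 7*P²)
j = -6491 (j = 19 - 7*(-31)*(1 - 31) = 19 - 7*(-31)*(-30) = 19 - 1*6510 = 19 - 6510 = -6491)
j/((-476*((6 - 3)*1 - 2))) = -6491*(-1/(476*((6 - 3)*1 - 2))) = -6491*(-1/(476*(3*1 - 2))) = -6491*(-1/(476*(3 - 2))) = -6491/((-476*1)) = -6491/(-476) = -6491*(-1/476) = 6491/476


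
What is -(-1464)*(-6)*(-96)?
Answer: 843264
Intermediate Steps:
-(-1464)*(-6)*(-96) = -183*48*(-96) = -8784*(-96) = 843264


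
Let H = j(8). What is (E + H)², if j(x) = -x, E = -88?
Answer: 9216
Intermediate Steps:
H = -8 (H = -1*8 = -8)
(E + H)² = (-88 - 8)² = (-96)² = 9216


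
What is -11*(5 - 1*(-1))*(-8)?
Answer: 528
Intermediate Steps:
-11*(5 - 1*(-1))*(-8) = -11*(5 + 1)*(-8) = -66*(-8) = -11*(-48) = 528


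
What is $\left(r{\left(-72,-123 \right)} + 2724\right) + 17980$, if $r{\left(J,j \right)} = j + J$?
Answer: $20509$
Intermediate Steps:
$r{\left(J,j \right)} = J + j$
$\left(r{\left(-72,-123 \right)} + 2724\right) + 17980 = \left(\left(-72 - 123\right) + 2724\right) + 17980 = \left(-195 + 2724\right) + 17980 = 2529 + 17980 = 20509$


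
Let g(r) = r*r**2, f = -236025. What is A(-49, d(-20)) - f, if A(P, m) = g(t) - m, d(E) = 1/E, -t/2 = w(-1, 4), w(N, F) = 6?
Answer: 4685941/20 ≈ 2.3430e+5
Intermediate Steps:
t = -12 (t = -2*6 = -12)
g(r) = r**3
A(P, m) = -1728 - m (A(P, m) = (-12)**3 - m = -1728 - m)
A(-49, d(-20)) - f = (-1728 - 1/(-20)) - 1*(-236025) = (-1728 - 1*(-1/20)) + 236025 = (-1728 + 1/20) + 236025 = -34559/20 + 236025 = 4685941/20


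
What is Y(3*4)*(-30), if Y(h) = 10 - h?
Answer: 60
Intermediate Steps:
Y(3*4)*(-30) = (10 - 3*4)*(-30) = (10 - 1*12)*(-30) = (10 - 12)*(-30) = -2*(-30) = 60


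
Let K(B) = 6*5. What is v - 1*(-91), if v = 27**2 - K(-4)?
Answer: 790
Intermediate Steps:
K(B) = 30
v = 699 (v = 27**2 - 1*30 = 729 - 30 = 699)
v - 1*(-91) = 699 - 1*(-91) = 699 + 91 = 790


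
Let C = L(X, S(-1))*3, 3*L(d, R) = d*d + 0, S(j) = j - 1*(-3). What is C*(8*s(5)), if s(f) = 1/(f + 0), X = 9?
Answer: 648/5 ≈ 129.60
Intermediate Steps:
S(j) = 3 + j (S(j) = j + 3 = 3 + j)
L(d, R) = d²/3 (L(d, R) = (d*d + 0)/3 = (d² + 0)/3 = d²/3)
s(f) = 1/f
C = 81 (C = ((⅓)*9²)*3 = ((⅓)*81)*3 = 27*3 = 81)
C*(8*s(5)) = 81*(8/5) = 648/5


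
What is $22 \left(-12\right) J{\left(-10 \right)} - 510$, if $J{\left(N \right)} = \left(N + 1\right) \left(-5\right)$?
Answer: $-12390$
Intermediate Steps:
$J{\left(N \right)} = -5 - 5 N$ ($J{\left(N \right)} = \left(1 + N\right) \left(-5\right) = -5 - 5 N$)
$22 \left(-12\right) J{\left(-10 \right)} - 510 = 22 \left(-12\right) \left(-5 - -50\right) - 510 = - 264 \left(-5 + 50\right) - 510 = \left(-264\right) 45 - 510 = -11880 - 510 = -12390$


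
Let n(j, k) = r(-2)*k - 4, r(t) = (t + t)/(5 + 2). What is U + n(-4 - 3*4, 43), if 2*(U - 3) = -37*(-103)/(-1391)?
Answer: -524655/19474 ≈ -26.941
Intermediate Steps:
r(t) = 2*t/7 (r(t) = (2*t)/7 = (2*t)*(⅐) = 2*t/7)
n(j, k) = -4 - 4*k/7 (n(j, k) = ((2/7)*(-2))*k - 4 = -4*k/7 - 4 = -4 - 4*k/7)
U = 4535/2782 (U = 3 + (-37*(-103)/(-1391))/2 = 3 + (3811*(-1/1391))/2 = 3 + (½)*(-3811/1391) = 3 - 3811/2782 = 4535/2782 ≈ 1.6301)
U + n(-4 - 3*4, 43) = 4535/2782 + (-4 - 4/7*43) = 4535/2782 + (-4 - 172/7) = 4535/2782 - 200/7 = -524655/19474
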